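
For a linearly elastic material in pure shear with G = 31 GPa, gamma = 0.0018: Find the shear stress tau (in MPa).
Model: a linearly elastic material in pure shear, so tau = G·gamma.
Convert to SI units:
  G = 31 GPa = 3.1 × 10¹⁰ Pa
Substitute:
  tau = (3.1 × 10¹⁰) × 0.0018
  tau = 5.58 × 10⁷ Pa
Convert: tau = 5.58 × 10⁷ Pa = 55.8 MPa
Final answer: tau = 55.8 MPa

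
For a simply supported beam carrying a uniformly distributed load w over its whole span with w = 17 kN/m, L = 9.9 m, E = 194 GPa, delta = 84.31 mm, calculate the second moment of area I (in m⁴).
Model: a simply supported beam carrying a uniformly distributed load w over its whole span, so delta = (5·w·L^4) / (384·E·I).
Solve for I: I = (5·w·L^4) / (384·delta·E).
Convert to SI units:
  w = 17 kN/m = 17000 N/m
  E = 194 GPa = 1.94 × 10¹¹ Pa
  delta = 84.31 mm = 0.08431 m
Substitute:
  I = (5 × 17000 × 9.9^4) / (384 × 0.08431 × (1.94 × 10¹¹))
  I = 0.00013 m⁴
Final answer: I = 0.00013 m⁴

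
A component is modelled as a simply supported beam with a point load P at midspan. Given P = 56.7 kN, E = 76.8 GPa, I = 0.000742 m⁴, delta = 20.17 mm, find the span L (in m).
Model: a simply supported beam with a point load P at midspan, so delta = (P·L^3) / (48·E·I).
Solve for L: L = ((48·delta·E·I) / P)^(1/3).
Convert to SI units:
  P = 56.7 kN = 56700 N
  E = 76.8 GPa = 7.68 × 10¹⁰ Pa
  delta = 20.17 mm = 0.02017 m
Substitute:
  L = ((48 × 0.02017 × (7.68 × 10¹⁰) × 0.000742) / 56700)^(1/3)
  L = 9.909 m
Final answer: L = 9.909 m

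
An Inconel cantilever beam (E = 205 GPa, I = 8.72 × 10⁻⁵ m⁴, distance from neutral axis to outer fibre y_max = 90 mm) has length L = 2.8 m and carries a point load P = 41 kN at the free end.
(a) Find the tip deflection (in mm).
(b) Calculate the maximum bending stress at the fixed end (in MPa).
(a) Tip deflection of a cantilever with an end point load: δ = P·L^3 / (3·E·I). Convert P = 41 kN = 41000 N, E = 205 GPa = 2.05 × 10¹¹ Pa.
  δ = (41000 × 2.8^3) / (3 × (2.05 × 10¹¹) × (8.72 × 10⁻⁵)) = 0.01678 m = 16.78 mm
(b) Maximum bending moment at the fixed end: M = P·L = 41000 × 2.8 = 114800 N·m. Convert y_max = 90 mm = 0.09 m.
  σ = M·y_max / I = (114800 × 0.09) / (8.72 × 10⁻⁵) = 1.185 × 10⁸ Pa = 118.5 MPa
Final answer: (a) δ = 16.78 mm, (b) σ = 118.5 MPa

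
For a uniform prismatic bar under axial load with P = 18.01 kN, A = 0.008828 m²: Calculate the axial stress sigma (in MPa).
Model: a uniform prismatic bar under axial load, so sigma = P / A.
Convert to SI units:
  P = 18.01 kN = 18010 N
Substitute:
  sigma = 18010 / 0.008828
  sigma = 2.04 × 10⁶ Pa
Convert: sigma = 2.04 × 10⁶ Pa = 2.04 MPa
Final answer: sigma = 2.04 MPa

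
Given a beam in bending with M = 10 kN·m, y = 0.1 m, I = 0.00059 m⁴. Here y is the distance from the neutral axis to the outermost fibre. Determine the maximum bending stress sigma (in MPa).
Model: a beam in bending, so sigma = (M·y) / I.
Convert to SI units:
  M = 10 kN·m = 10000 N·m
Substitute:
  sigma = (10000 × 0.1) / 0.00059
  sigma = 1.695 × 10⁶ Pa
Convert: sigma = 1.695 × 10⁶ Pa = 1.695 MPa
Final answer: sigma = 1.695 MPa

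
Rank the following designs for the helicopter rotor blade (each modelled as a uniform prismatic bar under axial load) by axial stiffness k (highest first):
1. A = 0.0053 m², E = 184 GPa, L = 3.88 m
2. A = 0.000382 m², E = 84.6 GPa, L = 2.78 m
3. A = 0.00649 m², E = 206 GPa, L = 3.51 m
Model: a uniform prismatic bar under axial load, so k = (A·E) / L (SI units).
  Case 1: k = (0.0053 × (1.84 × 10¹¹)) / 3.88 = 2.513 × 10⁸ N/m = 251.3 MN/m
  Case 2: k = (0.000382 × (8.46 × 10¹⁰)) / 2.78 = 1.162 × 10⁷ N/m = 11.62 MN/m
  Case 3: k = (0.00649 × (2.06 × 10¹¹)) / 3.51 = 3.809 × 10⁸ N/m = 380.9 MN/m
Ordering: 380.9 MN/m (case 3) > 251.3 MN/m (case 1) > 11.62 MN/m (case 2)
Final answer: 3, 1, 2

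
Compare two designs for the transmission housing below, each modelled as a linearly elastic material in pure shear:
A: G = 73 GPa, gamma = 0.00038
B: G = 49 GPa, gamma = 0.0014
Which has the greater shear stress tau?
Model: a linearly elastic material in pure shear, so tau = G·gamma (SI units).
  A: tau = (7.3 × 10¹⁰) × 0.00038 = 2.774 × 10⁷ Pa = 27.74 MPa
  B: tau = (4.9 × 10¹⁰) × 0.0014 = 6.86 × 10⁷ Pa = 68.6 MPa
68.6 MPa > 27.74 MPa, so B is larger.
Final answer: B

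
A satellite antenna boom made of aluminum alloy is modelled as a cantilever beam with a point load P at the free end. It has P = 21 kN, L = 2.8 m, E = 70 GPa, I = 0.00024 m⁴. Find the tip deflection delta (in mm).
Model: a cantilever beam with a point load P at the free end, so delta = (P·L^3) / (3·E·I).
Convert to SI units:
  P = 21 kN = 21000 N
  E = 70 GPa = 7 × 10¹⁰ Pa
Substitute:
  delta = (21000 × 2.8^3) / (3 × (7 × 10¹⁰) × 0.00024)
  delta = 0.009147 m
Convert: delta = 0.009147 m = 9.147 mm
Final answer: delta = 9.147 mm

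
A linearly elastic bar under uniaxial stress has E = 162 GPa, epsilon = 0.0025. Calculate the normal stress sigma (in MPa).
Model: a linearly elastic bar under uniaxial stress, so sigma = E·epsilon.
Convert to SI units:
  E = 162 GPa = 1.62 × 10¹¹ Pa
Substitute:
  sigma = (1.62 × 10¹¹) × 0.0025
  sigma = 4.05 × 10⁸ Pa
Convert: sigma = 4.05 × 10⁸ Pa = 405 MPa
Final answer: sigma = 405 MPa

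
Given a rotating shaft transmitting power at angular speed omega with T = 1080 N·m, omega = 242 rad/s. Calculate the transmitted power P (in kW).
Model: a rotating shaft transmitting power at angular speed omega, so P = T·omega.
Substitute:
  P = 1080 × 242
  P = 261400 W
Convert: P = 261400 W = 261.4 kW
Final answer: P = 261.4 kW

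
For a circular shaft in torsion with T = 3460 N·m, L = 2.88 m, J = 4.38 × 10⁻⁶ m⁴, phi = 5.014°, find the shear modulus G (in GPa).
Model: a circular shaft in torsion, so phi = (T·L) / (G·J).
Solve for G: G = (T·L) / (phi·J).
Convert to SI units:
  phi = 5.014° = 0.08751 rad
Substitute:
  G = (3460 × 2.88) / (0.08751 × (4.38 × 10⁻⁶))
  G = 2.6 × 10¹⁰ Pa
Convert: G = 2.6 × 10¹⁰ Pa = 26 GPa
Final answer: G = 26 GPa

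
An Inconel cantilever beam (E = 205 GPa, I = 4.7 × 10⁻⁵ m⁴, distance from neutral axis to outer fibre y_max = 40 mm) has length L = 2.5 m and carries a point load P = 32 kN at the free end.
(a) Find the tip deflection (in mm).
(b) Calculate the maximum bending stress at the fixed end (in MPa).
(a) Tip deflection of a cantilever with an end point load: δ = P·L^3 / (3·E·I). Convert P = 32 kN = 32000 N, E = 205 GPa = 2.05 × 10¹¹ Pa.
  δ = (32000 × 2.5^3) / (3 × (2.05 × 10¹¹) × (4.7 × 10⁻⁵)) = 0.0173 m = 17.3 mm
(b) Maximum bending moment at the fixed end: M = P·L = 32000 × 2.5 = 80000 N·m. Convert y_max = 40 mm = 0.04 m.
  σ = M·y_max / I = (80000 × 0.04) / (4.7 × 10⁻⁵) = 6.809 × 10⁷ Pa = 68.09 MPa
Final answer: (a) δ = 17.3 mm, (b) σ = 68.09 MPa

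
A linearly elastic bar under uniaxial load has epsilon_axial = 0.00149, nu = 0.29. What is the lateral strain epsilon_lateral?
Model: a linearly elastic bar under uniaxial load, so epsilon_lateral = -nu·epsilon_axial.
Substitute:
  epsilon_lateral = -(0.29 × 0.00149)
  epsilon_lateral = -0.0004321
Final answer: epsilon_lateral = -0.0004321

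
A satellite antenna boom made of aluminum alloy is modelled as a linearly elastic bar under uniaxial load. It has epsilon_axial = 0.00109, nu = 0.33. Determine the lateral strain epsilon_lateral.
Model: a linearly elastic bar under uniaxial load, so epsilon_lateral = -nu·epsilon_axial.
Substitute:
  epsilon_lateral = -(0.33 × 0.00109)
  epsilon_lateral = -0.0003597
Final answer: epsilon_lateral = -0.0003597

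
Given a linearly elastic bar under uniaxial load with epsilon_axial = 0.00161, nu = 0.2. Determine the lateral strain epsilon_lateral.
Model: a linearly elastic bar under uniaxial load, so epsilon_lateral = -nu·epsilon_axial.
Substitute:
  epsilon_lateral = -(0.2 × 0.00161)
  epsilon_lateral = -0.000322
Final answer: epsilon_lateral = -0.000322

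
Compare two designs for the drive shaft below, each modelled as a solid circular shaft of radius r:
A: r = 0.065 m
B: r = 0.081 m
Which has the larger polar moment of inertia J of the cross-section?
Model: a solid circular shaft of radius r, so J = (π·r^4) / 2 (SI units).
  A: J = (π × 0.065^4) / 2 = 2.804 × 10⁻⁵ m⁴
  B: J = (π × 0.081^4) / 2 = 6.762 × 10⁻⁵ m⁴
6.762 × 10⁻⁵ m⁴ > 2.804 × 10⁻⁵ m⁴, so B is larger.
Final answer: B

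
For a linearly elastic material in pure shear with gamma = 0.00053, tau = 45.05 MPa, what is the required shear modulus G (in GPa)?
Model: a linearly elastic material in pure shear, so tau = G·gamma.
Solve for G: G = tau / gamma.
Convert to SI units:
  tau = 45.05 MPa = 4.505 × 10⁷ Pa
Substitute:
  G = (4.505 × 10⁷) / 0.00053
  G = 8.5 × 10¹⁰ Pa
Convert: G = 8.5 × 10¹⁰ Pa = 85 GPa
Final answer: G = 85 GPa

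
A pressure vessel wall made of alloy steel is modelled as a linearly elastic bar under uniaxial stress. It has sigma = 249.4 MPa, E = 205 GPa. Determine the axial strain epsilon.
Model: a linearly elastic bar under uniaxial stress, so epsilon = sigma / E.
Convert to SI units:
  sigma = 249.4 MPa = 2.494 × 10⁸ Pa
  E = 205 GPa = 2.05 × 10¹¹ Pa
Substitute:
  epsilon = (2.494 × 10⁸) / (2.05 × 10¹¹)
  epsilon = 0.001217
Final answer: epsilon = 0.001217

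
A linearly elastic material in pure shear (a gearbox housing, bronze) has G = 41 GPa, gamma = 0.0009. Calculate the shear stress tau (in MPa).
Model: a linearly elastic material in pure shear, so tau = G·gamma.
Convert to SI units:
  G = 41 GPa = 4.1 × 10¹⁰ Pa
Substitute:
  tau = (4.1 × 10¹⁰) × 0.0009
  tau = 3.69 × 10⁷ Pa
Convert: tau = 3.69 × 10⁷ Pa = 36.9 MPa
Final answer: tau = 36.9 MPa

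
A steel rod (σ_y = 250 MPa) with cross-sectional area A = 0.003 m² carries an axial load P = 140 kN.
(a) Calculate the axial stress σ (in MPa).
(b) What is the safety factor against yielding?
(a) Axial stress σ = P/A. Convert P = 140 kN = 140000 N.
  σ = 140000 / 0.003 = 4.667 × 10⁷ Pa = 46.67 MPa
(b) Safety factor SF = σ_y/σ = 250 / 46.67 = 5.357
Final answer: (a) σ = 46.67 MPa, (b) SF = 5.357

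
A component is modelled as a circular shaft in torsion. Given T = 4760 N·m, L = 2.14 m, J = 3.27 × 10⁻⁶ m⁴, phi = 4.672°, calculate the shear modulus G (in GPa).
Model: a circular shaft in torsion, so phi = (T·L) / (G·J).
Solve for G: G = (T·L) / (phi·J).
Convert to SI units:
  phi = 4.672° = 0.08154 rad
Substitute:
  G = (4760 × 2.14) / (0.08154 × (3.27 × 10⁻⁶))
  G = 3.82 × 10¹⁰ Pa
Convert: G = 3.82 × 10¹⁰ Pa = 38.2 GPa
Final answer: G = 38.2 GPa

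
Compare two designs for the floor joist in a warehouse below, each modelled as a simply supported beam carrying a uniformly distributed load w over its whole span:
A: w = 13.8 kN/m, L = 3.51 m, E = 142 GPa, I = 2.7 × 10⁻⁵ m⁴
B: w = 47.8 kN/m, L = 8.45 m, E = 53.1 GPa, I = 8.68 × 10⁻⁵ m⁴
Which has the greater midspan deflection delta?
Model: a simply supported beam carrying a uniformly distributed load w over its whole span, so delta = (5·w·L^4) / (384·E·I) (SI units).
  A: delta = (5 × 13800 × 3.51^4) / (384 × (1.42 × 10¹¹) × (2.7 × 10⁻⁵)) = 0.007114 m = 7.114 mm
  B: delta = (5 × 47800 × 8.45^4) / (384 × (5.31 × 10¹⁰) × (8.68 × 10⁻⁵)) = 0.6885 m = 688.5 mm
688.5 mm > 7.114 mm, so B is larger.
Final answer: B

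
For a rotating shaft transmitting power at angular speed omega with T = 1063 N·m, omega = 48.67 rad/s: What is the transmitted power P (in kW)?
Model: a rotating shaft transmitting power at angular speed omega, so P = T·omega.
Substitute:
  P = 1063 × 48.67
  P = 51740 W
Convert: P = 51740 W = 51.74 kW
Final answer: P = 51.74 kW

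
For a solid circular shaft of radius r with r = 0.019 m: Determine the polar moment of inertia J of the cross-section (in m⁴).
Model: a solid circular shaft of radius r, so J = (π·r^4) / 2.
Substitute:
  J = (π × 0.019^4) / 2
  J = 2.047 × 10⁻⁷ m⁴
Final answer: J = 2.047 × 10⁻⁷ m⁴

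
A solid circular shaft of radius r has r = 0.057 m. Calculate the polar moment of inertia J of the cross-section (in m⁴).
Model: a solid circular shaft of radius r, so J = (π·r^4) / 2.
Substitute:
  J = (π × 0.057^4) / 2
  J = 1.658 × 10⁻⁵ m⁴
Final answer: J = 1.658 × 10⁻⁵ m⁴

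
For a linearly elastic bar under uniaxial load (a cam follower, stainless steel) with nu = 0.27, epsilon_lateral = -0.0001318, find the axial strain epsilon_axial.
Model: a linearly elastic bar under uniaxial load, so epsilon_lateral = -nu·epsilon_axial.
Solve for epsilon_axial: epsilon_axial = -epsilon_lateral / nu.
Substitute:
  epsilon_axial = -(-0.0001318) / 0.27
  epsilon_axial = 0.0004881
Final answer: epsilon_axial = 0.0004881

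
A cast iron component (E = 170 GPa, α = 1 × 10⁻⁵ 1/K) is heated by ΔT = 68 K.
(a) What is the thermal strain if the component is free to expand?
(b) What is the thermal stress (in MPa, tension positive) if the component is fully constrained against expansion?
(a) Free thermal strain ε_th = α·ΔT = (1 × 10⁻⁵) × 68 = 0.00068
(b) Fully constrained, the expansion is suppressed, so σ = -E·α·ΔT. Convert E = 170 GPa = 1.7 × 10¹¹ Pa.
  σ = -(1.7 × 10¹¹) × (1 × 10⁻⁵) × 68 = -1.156 × 10⁸ Pa = -115.6 MPa (compressive)
Final answer: (a) ε_th = 0.00068, (b) σ = -115.6 MPa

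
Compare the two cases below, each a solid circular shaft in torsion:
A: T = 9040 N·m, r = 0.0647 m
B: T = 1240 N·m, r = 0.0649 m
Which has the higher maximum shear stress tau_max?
Model: a solid circular shaft in torsion, so tau_max = (2·T) / (π·r^3) (SI units).
  A: tau_max = (2 × 9040) / (π × 0.0647^3) = 2.125 × 10⁷ Pa = 21.25 MPa
  B: tau_max = (2 × 1240) / (π × 0.0649^3) = 2.888 × 10⁶ Pa = 2.888 MPa
21.25 MPa > 2.888 MPa, so A is larger.
Final answer: A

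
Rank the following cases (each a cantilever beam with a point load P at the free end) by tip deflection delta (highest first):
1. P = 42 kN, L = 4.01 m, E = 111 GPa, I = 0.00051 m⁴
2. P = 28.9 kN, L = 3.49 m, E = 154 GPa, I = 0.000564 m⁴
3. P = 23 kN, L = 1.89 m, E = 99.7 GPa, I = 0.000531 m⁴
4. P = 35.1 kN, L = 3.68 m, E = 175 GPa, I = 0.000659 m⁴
Model: a cantilever beam with a point load P at the free end, so delta = (P·L^3) / (3·E·I) (SI units).
  Case 1: delta = (42000 × 4.01^3) / (3 × (1.11 × 10¹¹) × 0.00051) = 0.01595 m = 15.95 mm
  Case 2: delta = (28900 × 3.49^3) / (3 × (1.54 × 10¹¹) × 0.000564) = 0.004715 m = 4.715 mm
  Case 3: delta = (23000 × 1.89^3) / (3 × (9.97 × 10¹⁰) × 0.000531) = 0.0009777 m = 0.9777 mm
  Case 4: delta = (35100 × 3.68^3) / (3 × (1.75 × 10¹¹) × 0.000659) = 0.005056 m = 5.056 mm
Ordering: 15.95 mm (case 1) > 5.056 mm (case 4) > 4.715 mm (case 2) > 0.9777 mm (case 3)
Final answer: 1, 4, 2, 3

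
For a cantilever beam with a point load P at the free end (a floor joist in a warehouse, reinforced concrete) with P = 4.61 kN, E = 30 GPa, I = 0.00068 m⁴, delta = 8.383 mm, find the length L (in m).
Model: a cantilever beam with a point load P at the free end, so delta = (P·L^3) / (3·E·I).
Solve for L: L = ((3·delta·E·I) / P)^(1/3).
Convert to SI units:
  P = 4.61 kN = 4610 N
  E = 30 GPa = 3 × 10¹⁰ Pa
  delta = 8.383 mm = 0.008383 m
Substitute:
  L = ((3 × 0.008383 × (3 × 10¹⁰) × 0.00068) / 4610)^(1/3)
  L = 4.81 m
Final answer: L = 4.81 m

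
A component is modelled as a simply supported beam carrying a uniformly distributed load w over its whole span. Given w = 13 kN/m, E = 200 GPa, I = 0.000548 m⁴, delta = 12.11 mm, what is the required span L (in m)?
Model: a simply supported beam carrying a uniformly distributed load w over its whole span, so delta = (5·w·L^4) / (384·E·I).
Solve for L: L = ((384·delta·E·I) / (5·w))^(1/4).
Convert to SI units:
  w = 13 kN/m = 13000 N/m
  E = 200 GPa = 2 × 10¹¹ Pa
  delta = 12.11 mm = 0.01211 m
Substitute:
  L = ((384 × 0.01211 × (2 × 10¹¹) × 0.000548) / (5 × 13000))^(1/4)
  L = 9.41 m
Final answer: L = 9.41 m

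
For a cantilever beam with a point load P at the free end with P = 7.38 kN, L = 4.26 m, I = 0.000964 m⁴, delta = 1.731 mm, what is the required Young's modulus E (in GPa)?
Model: a cantilever beam with a point load P at the free end, so delta = (P·L^3) / (3·E·I).
Solve for E: E = (P·L^3) / (3·delta·I).
Convert to SI units:
  P = 7.38 kN = 7380 N
  delta = 1.731 mm = 0.001731 m
Substitute:
  E = (7380 × 4.26^3) / (3 × 0.001731 × 0.000964)
  E = 1.14 × 10¹¹ Pa
Convert: E = 1.14 × 10¹¹ Pa = 114 GPa
Final answer: E = 114 GPa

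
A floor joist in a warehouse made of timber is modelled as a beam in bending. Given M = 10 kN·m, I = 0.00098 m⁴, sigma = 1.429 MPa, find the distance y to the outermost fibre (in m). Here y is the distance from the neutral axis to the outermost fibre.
Model: a beam in bending, so sigma = (M·y) / I.
Solve for y: y = (sigma·I) / M.
Convert to SI units:
  M = 10 kN·m = 10000 N·m
  sigma = 1.429 MPa = 1.429 × 10⁶ Pa
Substitute:
  y = ((1.429 × 10⁶) × 0.00098) / 10000
  y = 0.14 m
Final answer: y = 0.14 m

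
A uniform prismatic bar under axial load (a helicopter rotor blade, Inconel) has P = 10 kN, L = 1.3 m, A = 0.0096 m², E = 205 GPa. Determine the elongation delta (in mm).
Model: a uniform prismatic bar under axial load, so delta = (P·L) / (A·E).
Convert to SI units:
  P = 10 kN = 10000 N
  E = 205 GPa = 2.05 × 10¹¹ Pa
Substitute:
  delta = (10000 × 1.3) / (0.0096 × (2.05 × 10¹¹))
  delta = 6.606 × 10⁻⁶ m
Convert: delta = 6.606 × 10⁻⁶ m = 0.006606 mm
Final answer: delta = 0.006606 mm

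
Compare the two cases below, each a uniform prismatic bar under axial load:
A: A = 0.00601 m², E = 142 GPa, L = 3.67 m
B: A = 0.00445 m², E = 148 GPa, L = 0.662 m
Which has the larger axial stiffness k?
Model: a uniform prismatic bar under axial load, so k = (A·E) / L (SI units).
  A: k = (0.00601 × (1.42 × 10¹¹)) / 3.67 = 2.325 × 10⁸ N/m = 232.5 MN/m
  B: k = (0.00445 × (1.48 × 10¹¹)) / 0.662 = 9.949 × 10⁸ N/m = 994.9 MN/m
994.9 MN/m > 232.5 MN/m, so B is larger.
Final answer: B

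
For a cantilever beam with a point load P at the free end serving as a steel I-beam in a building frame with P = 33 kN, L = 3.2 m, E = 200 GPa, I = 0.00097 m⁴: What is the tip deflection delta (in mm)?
Model: a cantilever beam with a point load P at the free end, so delta = (P·L^3) / (3·E·I).
Convert to SI units:
  P = 33 kN = 33000 N
  E = 200 GPa = 2 × 10¹¹ Pa
Substitute:
  delta = (33000 × 3.2^3) / (3 × (2 × 10¹¹) × 0.00097)
  delta = 0.001858 m
Convert: delta = 0.001858 m = 1.858 mm
Final answer: delta = 1.858 mm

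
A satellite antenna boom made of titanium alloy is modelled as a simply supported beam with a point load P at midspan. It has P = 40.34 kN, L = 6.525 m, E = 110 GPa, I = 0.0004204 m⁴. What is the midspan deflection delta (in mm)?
Model: a simply supported beam with a point load P at midspan, so delta = (P·L^3) / (48·E·I).
Convert to SI units:
  P = 40.34 kN = 40340 N
  E = 110 GPa = 1.1 × 10¹¹ Pa
Substitute:
  delta = (40340 × 6.525^3) / (48 × (1.1 × 10¹¹) × 0.0004204)
  delta = 0.005049 m
Convert: delta = 0.005049 m = 5.049 mm
Final answer: delta = 5.049 mm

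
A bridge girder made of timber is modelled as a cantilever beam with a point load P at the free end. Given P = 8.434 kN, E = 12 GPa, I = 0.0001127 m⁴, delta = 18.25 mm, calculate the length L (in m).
Model: a cantilever beam with a point load P at the free end, so delta = (P·L^3) / (3·E·I).
Solve for L: L = ((3·delta·E·I) / P)^(1/3).
Convert to SI units:
  P = 8.434 kN = 8434 N
  E = 12 GPa = 1.2 × 10¹⁰ Pa
  delta = 18.25 mm = 0.01825 m
Substitute:
  L = ((3 × 0.01825 × (1.2 × 10¹⁰) × 0.0001127) / 8434)^(1/3)
  L = 2.063 m
Final answer: L = 2.063 m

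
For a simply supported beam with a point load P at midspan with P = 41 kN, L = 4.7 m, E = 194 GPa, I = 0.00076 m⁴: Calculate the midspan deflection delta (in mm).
Model: a simply supported beam with a point load P at midspan, so delta = (P·L^3) / (48·E·I).
Convert to SI units:
  P = 41 kN = 41000 N
  E = 194 GPa = 1.94 × 10¹¹ Pa
Substitute:
  delta = (41000 × 4.7^3) / (48 × (1.94 × 10¹¹) × 0.00076)
  delta = 0.0006015 m
Convert: delta = 0.0006015 m = 0.6015 mm
Final answer: delta = 0.6015 mm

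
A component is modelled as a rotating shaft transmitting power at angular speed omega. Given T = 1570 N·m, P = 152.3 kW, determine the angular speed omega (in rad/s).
Model: a rotating shaft transmitting power at angular speed omega, so P = T·omega.
Solve for omega: omega = P / T.
Convert to SI units:
  P = 152.3 kW = 152300 W
Substitute:
  omega = 152300 / 1570
  omega = 97.01 rad/s
Final answer: omega = 97.01 rad/s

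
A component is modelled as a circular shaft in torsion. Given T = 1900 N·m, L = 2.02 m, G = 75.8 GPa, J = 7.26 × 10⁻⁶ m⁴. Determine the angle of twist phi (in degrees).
Model: a circular shaft in torsion, so phi = (T·L) / (G·J).
Convert to SI units:
  G = 75.8 GPa = 7.58 × 10¹⁰ Pa
Substitute:
  phi = (1900 × 2.02) / ((7.58 × 10¹⁰) × (7.26 × 10⁻⁶))
  phi = 0.006974 rad
Convert to degrees: phi = 0.006974 × 180/π = 0.3996°
Final answer: phi = 0.3996°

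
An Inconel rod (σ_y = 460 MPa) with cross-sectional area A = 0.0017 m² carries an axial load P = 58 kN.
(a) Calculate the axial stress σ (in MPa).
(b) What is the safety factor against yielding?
(a) Axial stress σ = P/A. Convert P = 58 kN = 58000 N.
  σ = 58000 / 0.0017 = 3.412 × 10⁷ Pa = 34.12 MPa
(b) Safety factor SF = σ_y/σ = 460 / 34.12 = 13.48
Final answer: (a) σ = 34.12 MPa, (b) SF = 13.48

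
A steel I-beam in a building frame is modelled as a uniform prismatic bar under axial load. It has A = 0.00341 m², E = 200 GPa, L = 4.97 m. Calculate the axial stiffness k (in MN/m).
Model: a uniform prismatic bar under axial load, so k = (A·E) / L.
Convert to SI units:
  E = 200 GPa = 2 × 10¹¹ Pa
Substitute:
  k = (0.00341 × (2 × 10¹¹)) / 4.97
  k = 1.372 × 10⁸ N/m
Convert: k = 1.372 × 10⁸ N/m = 137.2 MN/m
Final answer: k = 137.2 MN/m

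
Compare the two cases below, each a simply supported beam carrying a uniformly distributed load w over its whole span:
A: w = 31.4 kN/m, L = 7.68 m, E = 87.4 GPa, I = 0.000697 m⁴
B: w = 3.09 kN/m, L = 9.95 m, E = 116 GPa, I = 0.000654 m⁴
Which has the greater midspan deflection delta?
Model: a simply supported beam carrying a uniformly distributed load w over its whole span, so delta = (5·w·L^4) / (384·E·I) (SI units).
  A: delta = (5 × 31400 × 7.68^4) / (384 × (8.74 × 10¹⁰) × 0.000697) = 0.02335 m = 23.35 mm
  B: delta = (5 × 3090 × 9.95^4) / (384 × (1.16 × 10¹¹) × 0.000654) = 0.005198 m = 5.198 mm
23.35 mm > 5.198 mm, so A is larger.
Final answer: A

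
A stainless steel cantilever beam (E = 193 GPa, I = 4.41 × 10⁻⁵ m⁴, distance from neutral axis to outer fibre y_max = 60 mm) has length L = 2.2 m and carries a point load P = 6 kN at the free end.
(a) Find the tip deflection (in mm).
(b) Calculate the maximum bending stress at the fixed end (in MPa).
(a) Tip deflection of a cantilever with an end point load: δ = P·L^3 / (3·E·I). Convert P = 6 kN = 6000 N, E = 193 GPa = 1.93 × 10¹¹ Pa.
  δ = (6000 × 2.2^3) / (3 × (1.93 × 10¹¹) × (4.41 × 10⁻⁵)) = 0.002502 m = 2.502 mm
(b) Maximum bending moment at the fixed end: M = P·L = 6000 × 2.2 = 13200 N·m. Convert y_max = 60 mm = 0.06 m.
  σ = M·y_max / I = (13200 × 0.06) / (4.41 × 10⁻⁵) = 1.796 × 10⁷ Pa = 17.96 MPa
Final answer: (a) δ = 2.502 mm, (b) σ = 17.96 MPa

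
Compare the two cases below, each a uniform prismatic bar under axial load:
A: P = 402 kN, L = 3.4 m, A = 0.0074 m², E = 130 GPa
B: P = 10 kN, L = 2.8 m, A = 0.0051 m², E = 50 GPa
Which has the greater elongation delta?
Model: a uniform prismatic bar under axial load, so delta = (P·L) / (A·E) (SI units).
  A: delta = (402000 × 3.4) / (0.0074 × (1.3 × 10¹¹)) = 0.001421 m = 1.421 mm
  B: delta = (10000 × 2.8) / (0.0051 × (5 × 10¹⁰)) = 0.0001098 m = 0.1098 mm
1.421 mm > 0.1098 mm, so A is larger.
Final answer: A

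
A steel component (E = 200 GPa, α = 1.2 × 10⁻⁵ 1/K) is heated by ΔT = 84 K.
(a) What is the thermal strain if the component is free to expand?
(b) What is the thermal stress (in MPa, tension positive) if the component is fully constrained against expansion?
(a) Free thermal strain ε_th = α·ΔT = (1.2 × 10⁻⁵) × 84 = 0.001008
(b) Fully constrained, the expansion is suppressed, so σ = -E·α·ΔT. Convert E = 200 GPa = 2 × 10¹¹ Pa.
  σ = -(2 × 10¹¹) × (1.2 × 10⁻⁵) × 84 = -2.016 × 10⁸ Pa = -201.6 MPa (compressive)
Final answer: (a) ε_th = 0.001008, (b) σ = -201.6 MPa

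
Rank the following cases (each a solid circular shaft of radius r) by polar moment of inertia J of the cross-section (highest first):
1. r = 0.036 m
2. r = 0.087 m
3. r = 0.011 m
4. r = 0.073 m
Model: a solid circular shaft of radius r, so J = (π·r^4) / 2 (SI units).
  Case 1: J = (π × 0.036^4) / 2 = 2.638 × 10⁻⁶ m⁴
  Case 2: J = (π × 0.087^4) / 2 = 8.999 × 10⁻⁵ m⁴
  Case 3: J = (π × 0.011^4) / 2 = 2.3 × 10⁻⁸ m⁴
  Case 4: J = (π × 0.073^4) / 2 = 4.461 × 10⁻⁵ m⁴
Ordering: 8.999 × 10⁻⁵ m⁴ (case 2) > 4.461 × 10⁻⁵ m⁴ (case 4) > 2.638 × 10⁻⁶ m⁴ (case 1) > 2.3 × 10⁻⁸ m⁴ (case 3)
Final answer: 2, 4, 1, 3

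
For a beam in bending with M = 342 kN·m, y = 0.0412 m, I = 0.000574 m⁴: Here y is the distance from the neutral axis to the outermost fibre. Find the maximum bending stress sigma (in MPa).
Model: a beam in bending, so sigma = (M·y) / I.
Convert to SI units:
  M = 342 kN·m = 342000 N·m
Substitute:
  sigma = (342000 × 0.0412) / 0.000574
  sigma = 2.455 × 10⁷ Pa
Convert: sigma = 2.455 × 10⁷ Pa = 24.55 MPa
Final answer: sigma = 24.55 MPa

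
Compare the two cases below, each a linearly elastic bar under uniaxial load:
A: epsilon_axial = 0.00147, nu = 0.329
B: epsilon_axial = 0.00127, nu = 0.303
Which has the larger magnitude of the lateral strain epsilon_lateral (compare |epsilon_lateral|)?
Model: a linearly elastic bar under uniaxial load, so epsilon_lateral = -nu·epsilon_axial (SI units).
  A: epsilon_lateral = -(0.329 × 0.00147) = -0.0004836
  B: epsilon_lateral = -(0.303 × 0.00127) = -0.0003848
|epsilon_lateral|: A = 0.0004836, B = 0.0003848, so A is larger in magnitude.
Final answer: A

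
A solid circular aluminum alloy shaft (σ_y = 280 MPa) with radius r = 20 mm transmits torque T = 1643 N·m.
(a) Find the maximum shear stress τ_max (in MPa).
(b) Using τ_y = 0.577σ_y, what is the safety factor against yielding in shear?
(a) For a solid circular shaft, τ_max = T·r/J with J = π·r^4/2, i.e. τ_max = 2·T / (π·r^3). Convert r = 20 mm = 0.02 m.
  τ_max = (2 × 1643) / (π × 0.02^3) = 1.307 × 10⁸ Pa = 130.7 MPa
(b) τ_y = 0.577 × 280 = 161.56 MPa
  SF = τ_y/τ_max = 161.56 / 130.7 = 1.236
Final answer: (a) τ_max = 130.7 MPa, (b) SF = 1.236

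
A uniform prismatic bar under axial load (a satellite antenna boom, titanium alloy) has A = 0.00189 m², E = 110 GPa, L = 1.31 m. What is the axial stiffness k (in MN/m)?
Model: a uniform prismatic bar under axial load, so k = (A·E) / L.
Convert to SI units:
  E = 110 GPa = 1.1 × 10¹¹ Pa
Substitute:
  k = (0.00189 × (1.1 × 10¹¹)) / 1.31
  k = 1.587 × 10⁸ N/m
Convert: k = 1.587 × 10⁸ N/m = 158.7 MN/m
Final answer: k = 158.7 MN/m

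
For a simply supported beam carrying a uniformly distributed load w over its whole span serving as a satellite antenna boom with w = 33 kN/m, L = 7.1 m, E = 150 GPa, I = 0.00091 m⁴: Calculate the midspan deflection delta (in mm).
Model: a simply supported beam carrying a uniformly distributed load w over its whole span, so delta = (5·w·L^4) / (384·E·I).
Convert to SI units:
  w = 33 kN/m = 33000 N/m
  E = 150 GPa = 1.5 × 10¹¹ Pa
Substitute:
  delta = (5 × 33000 × 7.1^4) / (384 × (1.5 × 10¹¹) × 0.00091)
  delta = 0.007999 m
Convert: delta = 0.007999 m = 7.999 mm
Final answer: delta = 7.999 mm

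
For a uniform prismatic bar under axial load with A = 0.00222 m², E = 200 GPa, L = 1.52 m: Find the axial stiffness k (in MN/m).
Model: a uniform prismatic bar under axial load, so k = (A·E) / L.
Convert to SI units:
  E = 200 GPa = 2 × 10¹¹ Pa
Substitute:
  k = (0.00222 × (2 × 10¹¹)) / 1.52
  k = 2.921 × 10⁸ N/m
Convert: k = 2.921 × 10⁸ N/m = 292.1 MN/m
Final answer: k = 292.1 MN/m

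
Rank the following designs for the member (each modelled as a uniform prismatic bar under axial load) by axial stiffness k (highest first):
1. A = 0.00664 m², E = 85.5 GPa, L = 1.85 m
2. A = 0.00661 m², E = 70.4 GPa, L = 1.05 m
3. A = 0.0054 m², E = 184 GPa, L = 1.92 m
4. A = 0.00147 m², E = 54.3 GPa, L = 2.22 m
Model: a uniform prismatic bar under axial load, so k = (A·E) / L (SI units).
  Case 1: k = (0.00664 × (8.55 × 10¹⁰)) / 1.85 = 3.069 × 10⁸ N/m = 306.9 MN/m
  Case 2: k = (0.00661 × (7.04 × 10¹⁰)) / 1.05 = 4.432 × 10⁸ N/m = 443.2 MN/m
  Case 3: k = (0.0054 × (1.84 × 10¹¹)) / 1.92 = 5.175 × 10⁸ N/m = 517.5 MN/m
  Case 4: k = (0.00147 × (5.43 × 10¹⁰)) / 2.22 = 3.596 × 10⁷ N/m = 35.96 MN/m
Ordering: 517.5 MN/m (case 3) > 443.2 MN/m (case 2) > 306.9 MN/m (case 1) > 35.96 MN/m (case 4)
Final answer: 3, 2, 1, 4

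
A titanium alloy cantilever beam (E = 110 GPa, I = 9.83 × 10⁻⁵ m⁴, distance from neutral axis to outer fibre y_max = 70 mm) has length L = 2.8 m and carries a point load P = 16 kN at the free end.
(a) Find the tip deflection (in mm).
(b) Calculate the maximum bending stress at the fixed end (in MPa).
(a) Tip deflection of a cantilever with an end point load: δ = P·L^3 / (3·E·I). Convert P = 16 kN = 16000 N, E = 110 GPa = 1.1 × 10¹¹ Pa.
  δ = (16000 × 2.8^3) / (3 × (1.1 × 10¹¹) × (9.83 × 10⁻⁵)) = 0.01083 m = 10.83 mm
(b) Maximum bending moment at the fixed end: M = P·L = 16000 × 2.8 = 44800 N·m. Convert y_max = 70 mm = 0.07 m.
  σ = M·y_max / I = (44800 × 0.07) / (9.83 × 10⁻⁵) = 3.19 × 10⁷ Pa = 31.9 MPa
Final answer: (a) δ = 10.83 mm, (b) σ = 31.9 MPa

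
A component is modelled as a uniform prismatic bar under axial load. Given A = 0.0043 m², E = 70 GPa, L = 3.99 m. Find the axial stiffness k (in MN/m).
Model: a uniform prismatic bar under axial load, so k = (A·E) / L.
Convert to SI units:
  E = 70 GPa = 7 × 10¹⁰ Pa
Substitute:
  k = (0.0043 × (7 × 10¹⁰)) / 3.99
  k = 7.544 × 10⁷ N/m
Convert: k = 7.544 × 10⁷ N/m = 75.44 MN/m
Final answer: k = 75.44 MN/m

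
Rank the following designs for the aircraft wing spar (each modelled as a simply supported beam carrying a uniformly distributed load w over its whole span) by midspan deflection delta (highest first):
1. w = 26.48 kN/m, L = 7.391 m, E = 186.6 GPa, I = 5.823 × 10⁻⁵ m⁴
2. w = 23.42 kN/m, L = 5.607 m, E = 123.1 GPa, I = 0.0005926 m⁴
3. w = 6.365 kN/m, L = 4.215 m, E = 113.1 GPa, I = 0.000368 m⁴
Model: a simply supported beam carrying a uniformly distributed load w over its whole span, so delta = (5·w·L^4) / (384·E·I) (SI units).
  Case 1: delta = (5 × 26480 × 7.391^4) / (384 × (1.866 × 10¹¹) × (5.823 × 10⁻⁵)) = 0.09469 m = 94.69 mm
  Case 2: delta = (5 × 23420 × 5.607^4) / (384 × (1.231 × 10¹¹) × 0.0005926) = 0.004132 m = 4.132 mm
  Case 3: delta = (5 × 6365 × 4.215^4) / (384 × (1.131 × 10¹¹) × 0.000368) = 0.0006285 m = 0.6285 mm
Ordering: 94.69 mm (case 1) > 4.132 mm (case 2) > 0.6285 mm (case 3)
Final answer: 1, 2, 3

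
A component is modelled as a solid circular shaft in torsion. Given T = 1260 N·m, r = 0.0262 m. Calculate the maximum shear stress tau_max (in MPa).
Model: a solid circular shaft in torsion, so tau_max = (2·T) / (π·r^3).
Substitute:
  tau_max = (2 × 1260) / (π × 0.0262^3)
  tau_max = 4.46 × 10⁷ Pa
Convert: tau_max = 4.46 × 10⁷ Pa = 44.6 MPa
Final answer: tau_max = 44.6 MPa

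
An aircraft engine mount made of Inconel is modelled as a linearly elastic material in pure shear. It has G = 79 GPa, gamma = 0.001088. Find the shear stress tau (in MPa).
Model: a linearly elastic material in pure shear, so tau = G·gamma.
Convert to SI units:
  G = 79 GPa = 7.9 × 10¹⁰ Pa
Substitute:
  tau = (7.9 × 10¹⁰) × 0.001088
  tau = 8.595 × 10⁷ Pa
Convert: tau = 8.595 × 10⁷ Pa = 85.95 MPa
Final answer: tau = 85.95 MPa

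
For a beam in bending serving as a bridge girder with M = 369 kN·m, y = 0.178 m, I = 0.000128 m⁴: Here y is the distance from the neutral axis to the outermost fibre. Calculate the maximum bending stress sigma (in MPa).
Model: a beam in bending, so sigma = (M·y) / I.
Convert to SI units:
  M = 369 kN·m = 369000 N·m
Substitute:
  sigma = (369000 × 0.178) / 0.000128
  sigma = 5.131 × 10⁸ Pa
Convert: sigma = 5.131 × 10⁸ Pa = 513.1 MPa
Final answer: sigma = 513.1 MPa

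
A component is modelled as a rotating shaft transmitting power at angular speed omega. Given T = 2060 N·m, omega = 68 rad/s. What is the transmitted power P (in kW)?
Model: a rotating shaft transmitting power at angular speed omega, so P = T·omega.
Substitute:
  P = 2060 × 68
  P = 140100 W
Convert: P = 140100 W = 140.1 kW
Final answer: P = 140.1 kW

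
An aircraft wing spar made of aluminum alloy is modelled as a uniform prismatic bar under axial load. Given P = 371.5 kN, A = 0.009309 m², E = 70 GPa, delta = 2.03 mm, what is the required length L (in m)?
Model: a uniform prismatic bar under axial load, so delta = (P·L) / (A·E).
Solve for L: L = (delta·A·E) / P.
Convert to SI units:
  P = 371.5 kN = 371500 N
  E = 70 GPa = 7 × 10¹⁰ Pa
  delta = 2.03 mm = 0.00203 m
Substitute:
  L = (0.00203 × 0.009309 × (7 × 10¹⁰)) / 371500
  L = 3.561 m
Final answer: L = 3.561 m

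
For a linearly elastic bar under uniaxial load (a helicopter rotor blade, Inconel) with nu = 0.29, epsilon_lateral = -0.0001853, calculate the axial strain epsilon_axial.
Model: a linearly elastic bar under uniaxial load, so epsilon_lateral = -nu·epsilon_axial.
Solve for epsilon_axial: epsilon_axial = -epsilon_lateral / nu.
Substitute:
  epsilon_axial = -(-0.0001853) / 0.29
  epsilon_axial = 0.000639
Final answer: epsilon_axial = 0.000639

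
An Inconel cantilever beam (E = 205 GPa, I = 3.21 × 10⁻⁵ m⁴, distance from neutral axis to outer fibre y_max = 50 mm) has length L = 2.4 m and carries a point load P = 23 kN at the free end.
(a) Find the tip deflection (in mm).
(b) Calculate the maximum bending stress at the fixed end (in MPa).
(a) Tip deflection of a cantilever with an end point load: δ = P·L^3 / (3·E·I). Convert P = 23 kN = 23000 N, E = 205 GPa = 2.05 × 10¹¹ Pa.
  δ = (23000 × 2.4^3) / (3 × (2.05 × 10¹¹) × (3.21 × 10⁻⁵)) = 0.01611 m = 16.11 mm
(b) Maximum bending moment at the fixed end: M = P·L = 23000 × 2.4 = 55200 N·m. Convert y_max = 50 mm = 0.05 m.
  σ = M·y_max / I = (55200 × 0.05) / (3.21 × 10⁻⁵) = 8.598 × 10⁷ Pa = 85.98 MPa
Final answer: (a) δ = 16.11 mm, (b) σ = 85.98 MPa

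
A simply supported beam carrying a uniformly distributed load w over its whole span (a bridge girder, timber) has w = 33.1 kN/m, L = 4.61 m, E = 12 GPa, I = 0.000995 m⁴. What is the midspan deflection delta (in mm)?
Model: a simply supported beam carrying a uniformly distributed load w over its whole span, so delta = (5·w·L^4) / (384·E·I).
Convert to SI units:
  w = 33.1 kN/m = 33100 N/m
  E = 12 GPa = 1.2 × 10¹⁰ Pa
Substitute:
  delta = (5 × 33100 × 4.61^4) / (384 × (1.2 × 10¹⁰) × 0.000995)
  delta = 0.0163 m
Convert: delta = 0.0163 m = 16.3 mm
Final answer: delta = 16.3 mm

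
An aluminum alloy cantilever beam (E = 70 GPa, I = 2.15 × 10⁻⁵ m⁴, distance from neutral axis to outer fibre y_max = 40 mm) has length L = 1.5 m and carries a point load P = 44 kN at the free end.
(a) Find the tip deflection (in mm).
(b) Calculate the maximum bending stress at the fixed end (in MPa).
(a) Tip deflection of a cantilever with an end point load: δ = P·L^3 / (3·E·I). Convert P = 44 kN = 44000 N, E = 70 GPa = 7 × 10¹⁰ Pa.
  δ = (44000 × 1.5^3) / (3 × (7 × 10¹⁰) × (2.15 × 10⁻⁵)) = 0.03289 m = 32.89 mm
(b) Maximum bending moment at the fixed end: M = P·L = 44000 × 1.5 = 66000 N·m. Convert y_max = 40 mm = 0.04 m.
  σ = M·y_max / I = (66000 × 0.04) / (2.15 × 10⁻⁵) = 1.228 × 10⁸ Pa = 122.8 MPa
Final answer: (a) δ = 32.89 mm, (b) σ = 122.8 MPa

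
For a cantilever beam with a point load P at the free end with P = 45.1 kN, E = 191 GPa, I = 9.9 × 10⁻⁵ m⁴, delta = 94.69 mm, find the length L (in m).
Model: a cantilever beam with a point load P at the free end, so delta = (P·L^3) / (3·E·I).
Solve for L: L = ((3·delta·E·I) / P)^(1/3).
Convert to SI units:
  P = 45.1 kN = 45100 N
  E = 191 GPa = 1.91 × 10¹¹ Pa
  delta = 94.69 mm = 0.09469 m
Substitute:
  L = ((3 × 0.09469 × (1.91 × 10¹¹) × (9.9 × 10⁻⁵)) / 45100)^(1/3)
  L = 4.92 m
Final answer: L = 4.92 m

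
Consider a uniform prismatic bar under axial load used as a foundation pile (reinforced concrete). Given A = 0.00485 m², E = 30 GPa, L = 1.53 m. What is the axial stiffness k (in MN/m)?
Model: a uniform prismatic bar under axial load, so k = (A·E) / L.
Convert to SI units:
  E = 30 GPa = 3 × 10¹⁰ Pa
Substitute:
  k = (0.00485 × (3 × 10¹⁰)) / 1.53
  k = 9.51 × 10⁷ N/m
Convert: k = 9.51 × 10⁷ N/m = 95.1 MN/m
Final answer: k = 95.1 MN/m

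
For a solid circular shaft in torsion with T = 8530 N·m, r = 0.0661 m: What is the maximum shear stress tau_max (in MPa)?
Model: a solid circular shaft in torsion, so tau_max = (2·T) / (π·r^3).
Substitute:
  tau_max = (2 × 8530) / (π × 0.0661^3)
  tau_max = 1.88 × 10⁷ Pa
Convert: tau_max = 1.88 × 10⁷ Pa = 18.8 MPa
Final answer: tau_max = 18.8 MPa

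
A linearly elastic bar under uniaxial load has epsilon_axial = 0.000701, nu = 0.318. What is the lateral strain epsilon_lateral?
Model: a linearly elastic bar under uniaxial load, so epsilon_lateral = -nu·epsilon_axial.
Substitute:
  epsilon_lateral = -(0.318 × 0.000701)
  epsilon_lateral = -0.0002229
Final answer: epsilon_lateral = -0.0002229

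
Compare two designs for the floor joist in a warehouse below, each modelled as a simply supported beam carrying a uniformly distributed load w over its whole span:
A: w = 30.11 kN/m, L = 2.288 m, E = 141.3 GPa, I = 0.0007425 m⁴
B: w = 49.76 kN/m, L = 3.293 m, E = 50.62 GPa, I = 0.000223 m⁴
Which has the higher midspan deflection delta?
Model: a simply supported beam carrying a uniformly distributed load w over its whole span, so delta = (5·w·L^4) / (384·E·I) (SI units).
  A: delta = (5 × 30110 × 2.288^4) / (384 × (1.413 × 10¹¹) × 0.0007425) = 0.0001024 m = 0.1024 mm
  B: delta = (5 × 49760 × 3.293^4) / (384 × (5.062 × 10¹⁰) × 0.000223) = 0.006749 m = 6.749 mm
6.749 mm > 0.1024 mm, so B is larger.
Final answer: B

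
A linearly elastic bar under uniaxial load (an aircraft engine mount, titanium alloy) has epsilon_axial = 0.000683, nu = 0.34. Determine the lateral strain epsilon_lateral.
Model: a linearly elastic bar under uniaxial load, so epsilon_lateral = -nu·epsilon_axial.
Substitute:
  epsilon_lateral = -(0.34 × 0.000683)
  epsilon_lateral = -0.0002322
Final answer: epsilon_lateral = -0.0002322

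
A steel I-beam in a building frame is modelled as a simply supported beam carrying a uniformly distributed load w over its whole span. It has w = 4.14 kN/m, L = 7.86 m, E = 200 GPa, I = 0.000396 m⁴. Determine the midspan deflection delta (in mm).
Model: a simply supported beam carrying a uniformly distributed load w over its whole span, so delta = (5·w·L^4) / (384·E·I).
Convert to SI units:
  w = 4.14 kN/m = 4140 N/m
  E = 200 GPa = 2 × 10¹¹ Pa
Substitute:
  delta = (5 × 4140 × 7.86^4) / (384 × (2 × 10¹¹) × 0.000396)
  delta = 0.002598 m
Convert: delta = 0.002598 m = 2.598 mm
Final answer: delta = 2.598 mm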